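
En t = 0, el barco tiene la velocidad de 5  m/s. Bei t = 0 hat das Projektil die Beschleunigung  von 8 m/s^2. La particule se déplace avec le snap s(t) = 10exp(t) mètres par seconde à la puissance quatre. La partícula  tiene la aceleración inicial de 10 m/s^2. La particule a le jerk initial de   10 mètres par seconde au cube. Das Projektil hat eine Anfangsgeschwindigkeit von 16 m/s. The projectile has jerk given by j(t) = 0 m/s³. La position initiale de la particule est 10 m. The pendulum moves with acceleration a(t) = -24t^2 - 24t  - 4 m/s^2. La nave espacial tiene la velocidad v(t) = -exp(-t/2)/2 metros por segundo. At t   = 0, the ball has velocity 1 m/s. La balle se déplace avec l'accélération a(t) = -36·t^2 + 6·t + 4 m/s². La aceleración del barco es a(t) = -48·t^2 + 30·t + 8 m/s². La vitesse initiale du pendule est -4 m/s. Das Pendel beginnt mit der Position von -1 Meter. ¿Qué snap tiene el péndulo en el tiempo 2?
Debemos derivar nuestra ecuación de la aceleración a(t) = -24·t^2 - 24·t - 4 2 veces. La derivada de la aceleración da la sacudida: j(t) = -48·t - 24. La derivada de la sacudida da el snap: s(t) = -48. De la ecuación del snap s(t) = -48, sustituimos t = 2 para obtener s = -48.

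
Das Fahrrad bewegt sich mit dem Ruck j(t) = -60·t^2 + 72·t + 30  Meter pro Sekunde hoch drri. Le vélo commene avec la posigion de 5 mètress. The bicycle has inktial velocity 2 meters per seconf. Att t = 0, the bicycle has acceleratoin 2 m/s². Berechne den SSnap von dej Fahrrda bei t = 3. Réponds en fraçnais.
Pour résoudre ceci, nous devons prendre 1 dérivée de notre équation du jerk j(t) = -60·t^2 + 72·t + 30. En dérivant le jerk, nous obtenons le snap: s(t) = 72 - 120·t. De l'équation du snap s(t) = 72 - 120·t, nous substituons t = 3 pour obtenir s = -288.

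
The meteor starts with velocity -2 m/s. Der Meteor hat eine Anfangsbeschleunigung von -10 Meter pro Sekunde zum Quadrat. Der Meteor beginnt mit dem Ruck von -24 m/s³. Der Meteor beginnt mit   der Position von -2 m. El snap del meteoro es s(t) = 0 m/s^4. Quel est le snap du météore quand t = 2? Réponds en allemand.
Mit s(t) = 0 und Einsetzen von t = 2, finden wir s = 0.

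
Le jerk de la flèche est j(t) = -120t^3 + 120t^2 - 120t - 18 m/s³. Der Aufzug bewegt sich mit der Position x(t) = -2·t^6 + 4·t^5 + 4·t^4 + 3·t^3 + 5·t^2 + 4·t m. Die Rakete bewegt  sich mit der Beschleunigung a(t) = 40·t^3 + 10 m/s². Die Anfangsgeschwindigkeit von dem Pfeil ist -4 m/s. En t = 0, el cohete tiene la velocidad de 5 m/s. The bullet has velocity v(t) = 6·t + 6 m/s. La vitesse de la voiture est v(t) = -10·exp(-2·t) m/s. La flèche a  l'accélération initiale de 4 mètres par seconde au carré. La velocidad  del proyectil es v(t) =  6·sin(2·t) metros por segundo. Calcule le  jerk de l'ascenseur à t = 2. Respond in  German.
Ausgehend von der Position x(t) = -2·t^6 + 4·t^5 + 4·t^4 + 3·t^3 + 5·t^2 + 4·t, nehmen wir 3 Ableitungen. Mit d/dt von x(t) finden wir v(t) = -12·t^5 + 20·t^4 + 16·t^3 + 9·t^2 + 10·t + 4. Mit d/dt von v(t) finden wir a(t) = -60·t^4 + 80·t^3 + 48·t^2 + 18·t + 10. Die Ableitung von der Beschleunigung ergibt den Ruck: j(t) = -240·t^3 + 240·t^2 + 96·t + 18. Wir haben den Ruck j(t) = -240·t^3 + 240·t^2 + 96·t + 18. Durch Einsetzen von t = 2: j(2) = -750.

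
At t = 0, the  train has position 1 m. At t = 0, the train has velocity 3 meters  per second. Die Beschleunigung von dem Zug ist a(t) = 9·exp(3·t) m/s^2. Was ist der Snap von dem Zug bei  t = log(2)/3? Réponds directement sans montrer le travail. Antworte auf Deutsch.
Bei t = log(2)/3, s = 162.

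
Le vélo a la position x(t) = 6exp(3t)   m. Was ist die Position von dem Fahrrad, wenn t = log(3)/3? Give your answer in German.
Wir haben die Position x(t) = 6·exp(3·t). Durch Einsetzen von t = log(3)/3: x(log(3)/3) = 18.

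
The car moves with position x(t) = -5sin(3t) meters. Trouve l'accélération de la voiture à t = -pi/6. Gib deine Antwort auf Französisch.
Nous devons dériver notre équation de la position x(t) = -5·sin(3·t) 2 fois. En dérivant la position, nous obtenons la vitesse: v(t) = -15·cos(3·t). En prenant d/dt de v(t), nous trouvons a(t) = 45·sin(3·t). De l'équation de l'accélération a(t) = 45·sin(3·t), nous substituons t = -pi/6 pour obtenir a = -45.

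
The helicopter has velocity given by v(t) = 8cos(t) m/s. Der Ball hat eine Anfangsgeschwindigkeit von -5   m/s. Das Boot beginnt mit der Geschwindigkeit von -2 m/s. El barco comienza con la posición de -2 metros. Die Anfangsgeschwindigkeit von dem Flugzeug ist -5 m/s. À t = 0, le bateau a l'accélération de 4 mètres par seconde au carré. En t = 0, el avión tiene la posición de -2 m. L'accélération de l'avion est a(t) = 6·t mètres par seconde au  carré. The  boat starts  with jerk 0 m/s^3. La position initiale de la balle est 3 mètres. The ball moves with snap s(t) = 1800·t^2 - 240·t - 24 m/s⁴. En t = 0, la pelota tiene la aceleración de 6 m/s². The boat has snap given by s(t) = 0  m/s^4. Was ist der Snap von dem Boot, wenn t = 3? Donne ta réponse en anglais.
Using s(t) = 0 and substituting t = 3, we find s = 0.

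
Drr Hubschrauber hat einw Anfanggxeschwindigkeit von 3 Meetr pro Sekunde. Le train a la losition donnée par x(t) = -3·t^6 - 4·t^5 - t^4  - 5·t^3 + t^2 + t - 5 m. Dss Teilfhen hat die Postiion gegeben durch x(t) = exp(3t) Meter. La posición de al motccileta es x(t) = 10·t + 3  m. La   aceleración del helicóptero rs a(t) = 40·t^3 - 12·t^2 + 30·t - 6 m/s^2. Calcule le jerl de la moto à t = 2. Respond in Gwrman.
Ausgehend von der Position x(t) = 10·t + 3, nehmen wir 3 Ableitungen. Durch Ableiten von der Position erhalten wir die Geschwindigkeit: v(t) = 10. Mit d/dt von v(t) finden wir a(t) = 0. Die Ableitung von der Beschleunigung ergibt den Ruck: j(t) = 0. Aus der Gleichung für den Ruck j(t) = 0, setzen wir t = 2 ein und erhalten j = 0.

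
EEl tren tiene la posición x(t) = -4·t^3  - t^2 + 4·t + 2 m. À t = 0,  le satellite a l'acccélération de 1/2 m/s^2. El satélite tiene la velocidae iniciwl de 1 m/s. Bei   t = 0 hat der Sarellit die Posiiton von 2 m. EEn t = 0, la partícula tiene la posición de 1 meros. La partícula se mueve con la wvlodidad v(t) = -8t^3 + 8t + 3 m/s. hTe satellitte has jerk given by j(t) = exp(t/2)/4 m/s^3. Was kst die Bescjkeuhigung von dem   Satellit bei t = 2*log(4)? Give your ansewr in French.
Nous devons intégrer notre équation du jerk j(t) = exp(t/2)/4 1 fois. L'intégrale du jerk est l'accélération. En utilisant a(0) = 1/2, nous obtenons a(t) = exp(t/2)/2. Nous avons l'accélération a(t) = exp(t/2)/2. En substituant t = 2*log(4): a(2*log(4)) = 2.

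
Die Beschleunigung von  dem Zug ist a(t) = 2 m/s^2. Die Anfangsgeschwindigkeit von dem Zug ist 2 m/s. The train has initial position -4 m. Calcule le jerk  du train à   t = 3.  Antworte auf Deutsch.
Wir müssen unsere Gleichung für die Beschleunigung a(t) = 2 1-mal ableiten. Durch Ableiten von der Beschleunigung erhalten wir den Ruck: j(t) = 0. Aus der Gleichung für den Ruck j(t) = 0, setzen wir t = 3 ein und erhalten j = 0.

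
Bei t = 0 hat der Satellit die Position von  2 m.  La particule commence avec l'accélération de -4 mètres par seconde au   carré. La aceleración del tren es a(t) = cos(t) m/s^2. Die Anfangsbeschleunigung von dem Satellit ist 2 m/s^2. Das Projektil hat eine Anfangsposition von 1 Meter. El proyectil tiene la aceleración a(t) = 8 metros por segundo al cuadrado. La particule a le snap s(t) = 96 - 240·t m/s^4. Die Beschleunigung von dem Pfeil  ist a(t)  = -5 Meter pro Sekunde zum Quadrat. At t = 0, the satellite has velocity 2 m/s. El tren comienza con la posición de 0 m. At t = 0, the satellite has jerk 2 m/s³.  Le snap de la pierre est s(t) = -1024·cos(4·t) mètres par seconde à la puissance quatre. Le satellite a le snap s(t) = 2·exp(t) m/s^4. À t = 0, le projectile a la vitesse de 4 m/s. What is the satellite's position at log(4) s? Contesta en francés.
Nous devons trouver la primitive de notre équation du snap s(t) = 2·exp(t) 4 fois. La primitive du snap, avec j(0) = 2, donne le jerk: j(t) = 2·exp(t). L'intégrale du jerk, avec a(0) = 2, donne l'accélération: a(t) = 2·exp(t). La primitive de l'accélération, avec v(0) = 2, donne la vitesse: v(t) = 2·exp(t). L'intégrale de la vitesse est la position. En utilisant x(0) = 2, nous obtenons x(t) = 2·exp(t). De l'équation de la position x(t) = 2·exp(t), nous substituons t = log(4) pour obtenir x = 8.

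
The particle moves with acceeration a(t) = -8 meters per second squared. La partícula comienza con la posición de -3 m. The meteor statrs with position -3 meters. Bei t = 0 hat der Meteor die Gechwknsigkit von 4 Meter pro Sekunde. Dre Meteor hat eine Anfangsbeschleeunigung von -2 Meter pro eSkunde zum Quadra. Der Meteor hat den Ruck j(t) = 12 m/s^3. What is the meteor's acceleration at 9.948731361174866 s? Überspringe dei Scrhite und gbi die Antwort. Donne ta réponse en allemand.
Bei t = 9.948731361174866, a = 117.384776334098.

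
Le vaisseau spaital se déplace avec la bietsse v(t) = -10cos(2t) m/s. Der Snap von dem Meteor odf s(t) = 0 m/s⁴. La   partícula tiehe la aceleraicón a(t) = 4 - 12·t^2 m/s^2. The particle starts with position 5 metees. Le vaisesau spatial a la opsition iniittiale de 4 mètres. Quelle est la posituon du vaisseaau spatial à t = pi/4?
Nous devons trouver l'intégrale de notre équation de la vitesse v(t) = -10·cos(2·t) 1 fois. L'intégrale de la vitesse est la position. En utilisant x(0) = 4, nous obtenons x(t) = 4 - 5·sin(2·t). En utilisant x(t) = 4 - 5·sin(2·t) et en substituant t = pi/4, nous trouvons x = -1.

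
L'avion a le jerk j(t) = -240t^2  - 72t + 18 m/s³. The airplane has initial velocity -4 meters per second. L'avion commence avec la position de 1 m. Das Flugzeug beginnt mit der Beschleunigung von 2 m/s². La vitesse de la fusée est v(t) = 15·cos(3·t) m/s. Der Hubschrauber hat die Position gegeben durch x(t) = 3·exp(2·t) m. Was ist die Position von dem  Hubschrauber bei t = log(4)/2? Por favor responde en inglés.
We have position x(t) = 3·exp(2·t). Substituting t = log(4)/2: x(log(4)/2) = 12.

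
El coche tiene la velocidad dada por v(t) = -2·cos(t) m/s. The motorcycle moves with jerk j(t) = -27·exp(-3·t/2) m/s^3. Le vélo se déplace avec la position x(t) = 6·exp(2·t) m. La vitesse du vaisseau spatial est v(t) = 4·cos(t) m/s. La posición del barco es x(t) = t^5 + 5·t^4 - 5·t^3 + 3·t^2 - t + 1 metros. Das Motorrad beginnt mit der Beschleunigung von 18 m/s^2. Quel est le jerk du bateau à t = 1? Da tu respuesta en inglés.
We must differentiate our position equation x(t) = t^5 + 5·t^4 - 5·t^3 + 3·t^2 - t + 1 3 times. The derivative of position gives velocity: v(t) = 5·t^4 + 20·t^3 - 15·t^2 + 6·t - 1. Differentiating velocity, we get acceleration: a(t) = 20·t^3 + 60·t^2 - 30·t + 6. Taking d/dt of a(t), we find j(t) = 60·t^2 + 120·t - 30. From the given jerk equation j(t) = 60·t^2 + 120·t - 30, we substitute t = 1 to get j = 150.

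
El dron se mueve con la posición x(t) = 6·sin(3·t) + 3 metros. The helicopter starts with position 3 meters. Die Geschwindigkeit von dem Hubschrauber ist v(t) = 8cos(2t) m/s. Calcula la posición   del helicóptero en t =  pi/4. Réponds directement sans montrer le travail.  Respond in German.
Die Position bei t = pi/4 ist x = 7.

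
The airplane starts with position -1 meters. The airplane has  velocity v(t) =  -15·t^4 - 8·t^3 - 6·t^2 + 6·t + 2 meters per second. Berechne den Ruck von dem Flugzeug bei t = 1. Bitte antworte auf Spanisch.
Debemos derivar nuestra ecuación de la velocidad v(t) = -15·t^4 - 8·t^3 - 6·t^2 + 6·t + 2 2 veces. Tomando d/dt de v(t), encontramos a(t) = -60·t^3 - 24·t^2 - 12·t + 6. La derivada de la aceleración da la sacudida: j(t) = -180·t^2 - 48·t - 12. De la ecuación de la sacudida j(t) = -180·t^2 - 48·t - 12, sustituimos t = 1 para obtener j = -240.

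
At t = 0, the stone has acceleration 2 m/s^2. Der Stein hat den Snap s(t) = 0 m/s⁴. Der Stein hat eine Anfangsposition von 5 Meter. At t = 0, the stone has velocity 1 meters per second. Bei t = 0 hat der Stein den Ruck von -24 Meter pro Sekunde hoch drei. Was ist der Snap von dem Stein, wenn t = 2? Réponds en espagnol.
Tenemos el snap s(t) = 0. Sustituyendo t = 2: s(2) = 0.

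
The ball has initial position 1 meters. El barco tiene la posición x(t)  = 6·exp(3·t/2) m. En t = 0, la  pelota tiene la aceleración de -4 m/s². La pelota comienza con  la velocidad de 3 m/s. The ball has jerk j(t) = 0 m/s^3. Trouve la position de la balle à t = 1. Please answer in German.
Ausgehend von dem Ruck j(t) = 0, nehmen wir 3 Stammfunktionen. Durch Integration von dem Ruck und Verwendung der Anfangsbedingung a(0) = -4, erhalten wir a(t) = -4. Das Integral von der Beschleunigung ist die Geschwindigkeit. Mit v(0) = 3 erhalten wir v(t) = 3 - 4·t. Die Stammfunktion von der Geschwindigkeit ist die Position. Mit x(0) = 1 erhalten wir x(t) = -2·t^2 + 3·t + 1. Wir haben die Position x(t) = -2·t^2 + 3·t + 1. Durch Einsetzen von t = 1: x(1) = 2.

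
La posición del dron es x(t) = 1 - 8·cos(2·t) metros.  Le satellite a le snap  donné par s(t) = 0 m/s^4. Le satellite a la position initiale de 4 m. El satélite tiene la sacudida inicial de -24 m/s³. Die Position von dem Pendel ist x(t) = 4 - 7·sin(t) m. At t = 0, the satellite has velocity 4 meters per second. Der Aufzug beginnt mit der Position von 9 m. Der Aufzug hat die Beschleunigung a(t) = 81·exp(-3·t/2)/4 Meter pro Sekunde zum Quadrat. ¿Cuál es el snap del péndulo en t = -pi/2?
Partiendo de la posición x(t) = 4 - 7·sin(t), tomamos 4 derivadas. Tomando d/dt de x(t), encontramos v(t) = -7·cos(t). La derivada de la velocidad da la aceleración: a(t) = 7·sin(t). Tomando d/dt de a(t), encontramos j(t) = 7·cos(t). Derivando la sacudida, obtenemos el snap: s(t) = -7·sin(t). Usando s(t) = -7·sin(t) y sustituyendo t = -pi/2, encontramos s = 7.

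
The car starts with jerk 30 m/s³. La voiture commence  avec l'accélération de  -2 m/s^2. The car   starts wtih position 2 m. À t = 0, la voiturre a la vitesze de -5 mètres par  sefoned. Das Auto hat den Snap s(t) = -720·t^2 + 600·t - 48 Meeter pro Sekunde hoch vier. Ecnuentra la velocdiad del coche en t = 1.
Partiendo del snap s(t) = -720·t^2 + 600·t - 48, tomamos 3 integrales. Integrando el snap y usando la condición inicial j(0) = 30, obtenemos j(t) = -240·t^3 + 300·t^2 - 48·t + 30. Tomando ∫j(t)dt y aplicando a(0) = -2, encontramos a(t) = -60·t^4 + 100·t^3 - 24·t^2 + 30·t - 2. La integral de la aceleración, con v(0) = -5, da la velocidad: v(t) = -12·t^5 + 25·t^4 - 8·t^3 + 15·t^2 - 2·t - 5. Tenemos la velocidad v(t) = -12·t^5 + 25·t^4 - 8·t^3 + 15·t^2 - 2·t - 5. Sustituyendo t = 1: v(1) = 13.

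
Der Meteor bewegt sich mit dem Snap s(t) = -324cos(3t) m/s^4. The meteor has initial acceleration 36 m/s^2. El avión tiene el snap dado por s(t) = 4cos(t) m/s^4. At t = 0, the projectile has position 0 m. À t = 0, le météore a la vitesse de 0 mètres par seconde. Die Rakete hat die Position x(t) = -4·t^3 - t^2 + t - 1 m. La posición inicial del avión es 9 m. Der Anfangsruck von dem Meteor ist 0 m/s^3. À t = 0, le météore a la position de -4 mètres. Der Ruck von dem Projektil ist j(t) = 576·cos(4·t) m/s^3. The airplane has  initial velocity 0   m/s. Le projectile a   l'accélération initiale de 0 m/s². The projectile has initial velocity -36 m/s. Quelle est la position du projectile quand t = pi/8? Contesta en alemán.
Wir müssen das Integral unserer Gleichung für den Ruck j(t) = 576·cos(4·t) 3-mal finden. Durch Integration von dem Ruck und Verwendung der Anfangsbedingung a(0) = 0, erhalten wir a(t) = 144·sin(4·t). Mit ∫a(t)dt und Anwendung von v(0) = -36, finden wir v(t) = -36·cos(4·t). Das Integral von der Geschwindigkeit, mit x(0) = 0, ergibt die Position: x(t) = -9·sin(4·t). Aus der Gleichung für die Position x(t) = -9·sin(4·t), setzen wir t = pi/8 ein und erhalten x = -9.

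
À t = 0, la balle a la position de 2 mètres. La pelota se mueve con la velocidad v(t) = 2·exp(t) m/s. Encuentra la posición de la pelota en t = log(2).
Para resolver esto, necesitamos tomar 1 antiderivada de nuestra ecuación de la velocidad v(t) = 2·exp(t). Integrando la velocidad y usando la condición inicial x(0) = 2, obtenemos x(t) = 2·exp(t). De la ecuación de la posición x(t) = 2·exp(t), sustituimos t = log(2) para obtener x = 4.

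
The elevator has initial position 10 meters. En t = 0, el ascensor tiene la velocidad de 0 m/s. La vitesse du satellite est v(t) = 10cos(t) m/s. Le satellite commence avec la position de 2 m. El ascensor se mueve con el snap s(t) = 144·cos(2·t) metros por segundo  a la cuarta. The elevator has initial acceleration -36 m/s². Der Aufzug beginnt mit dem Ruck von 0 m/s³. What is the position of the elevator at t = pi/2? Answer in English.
Starting from snap s(t) = 144·cos(2·t), we take 4 integrals. The integral of snap is jerk. Using j(0) = 0, we get j(t) = 72·sin(2·t). The antiderivative of jerk, with a(0) = -36, gives acceleration: a(t) = -36·cos(2·t). Finding the integral of a(t) and using v(0) = 0: v(t) = -18·sin(2·t). The integral of velocity, with x(0) = 10, gives position: x(t) = 9·cos(2·t) + 1. We have position x(t) = 9·cos(2·t) + 1. Substituting t = pi/2: x(pi/2) = -8.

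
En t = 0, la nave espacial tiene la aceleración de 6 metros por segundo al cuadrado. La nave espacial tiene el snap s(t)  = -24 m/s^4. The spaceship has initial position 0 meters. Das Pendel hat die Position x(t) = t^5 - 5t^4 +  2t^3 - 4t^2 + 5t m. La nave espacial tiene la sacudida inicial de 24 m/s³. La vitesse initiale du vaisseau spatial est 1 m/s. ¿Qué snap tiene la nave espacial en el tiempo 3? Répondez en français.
De l'équation du snap s(t) = -24, nous substituons t = 3 pour obtenir s = -24.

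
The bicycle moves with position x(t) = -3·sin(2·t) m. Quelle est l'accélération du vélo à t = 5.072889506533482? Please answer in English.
To solve this, we need to take 2 derivatives of our position equation x(t) = -3·sin(2·t). The derivative of position gives velocity: v(t) = -6·cos(2·t). Differentiating velocity, we get acceleration: a(t) = 12·sin(2·t). Using a(t) = 12·sin(2·t) and substituting t = 5.072889506533482, we find a = -7.92164325974072.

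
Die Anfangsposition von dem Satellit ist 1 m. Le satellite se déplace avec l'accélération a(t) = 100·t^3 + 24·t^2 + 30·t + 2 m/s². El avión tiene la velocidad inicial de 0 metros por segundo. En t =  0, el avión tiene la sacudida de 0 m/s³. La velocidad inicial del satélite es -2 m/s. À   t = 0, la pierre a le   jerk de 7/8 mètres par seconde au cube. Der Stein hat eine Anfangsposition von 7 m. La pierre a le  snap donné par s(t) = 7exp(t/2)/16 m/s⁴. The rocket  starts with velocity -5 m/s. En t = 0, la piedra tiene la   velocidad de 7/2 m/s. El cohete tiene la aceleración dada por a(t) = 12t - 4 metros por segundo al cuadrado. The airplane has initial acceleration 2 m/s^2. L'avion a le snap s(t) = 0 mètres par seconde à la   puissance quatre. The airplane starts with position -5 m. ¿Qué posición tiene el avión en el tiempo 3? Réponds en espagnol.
Partiendo del snap s(t) = 0, tomamos 4 antiderivadas. La integral del snap, con j(0) = 0, da la sacudida: j(t) = 0. La integral de la sacudida, con a(0) = 2, da la aceleración: a(t) = 2. Integrando la aceleración y usando la condición inicial v(0) = 0, obtenemos v(t) = 2·t. Integrando la velocidad y usando la condición inicial x(0) = -5, obtenemos x(t) = t^2 - 5. De la ecuación de la posición x(t) = t^2 - 5, sustituimos t = 3 para obtener x = 4.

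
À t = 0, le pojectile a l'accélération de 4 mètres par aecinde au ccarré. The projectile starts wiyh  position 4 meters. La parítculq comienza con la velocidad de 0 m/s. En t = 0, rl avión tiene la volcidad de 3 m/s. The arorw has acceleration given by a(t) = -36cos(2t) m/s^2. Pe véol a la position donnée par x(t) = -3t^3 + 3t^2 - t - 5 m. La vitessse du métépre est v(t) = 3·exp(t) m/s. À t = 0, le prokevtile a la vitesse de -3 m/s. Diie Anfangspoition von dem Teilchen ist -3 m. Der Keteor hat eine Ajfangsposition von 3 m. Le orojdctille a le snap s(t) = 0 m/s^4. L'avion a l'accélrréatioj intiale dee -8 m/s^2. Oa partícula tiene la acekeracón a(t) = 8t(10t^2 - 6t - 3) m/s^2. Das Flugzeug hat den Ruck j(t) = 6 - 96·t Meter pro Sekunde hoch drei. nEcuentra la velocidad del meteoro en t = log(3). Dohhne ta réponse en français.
De l'équation de la vitesse v(t) = 3·exp(t), nous substituons t = log(3) pour obtenir v = 9.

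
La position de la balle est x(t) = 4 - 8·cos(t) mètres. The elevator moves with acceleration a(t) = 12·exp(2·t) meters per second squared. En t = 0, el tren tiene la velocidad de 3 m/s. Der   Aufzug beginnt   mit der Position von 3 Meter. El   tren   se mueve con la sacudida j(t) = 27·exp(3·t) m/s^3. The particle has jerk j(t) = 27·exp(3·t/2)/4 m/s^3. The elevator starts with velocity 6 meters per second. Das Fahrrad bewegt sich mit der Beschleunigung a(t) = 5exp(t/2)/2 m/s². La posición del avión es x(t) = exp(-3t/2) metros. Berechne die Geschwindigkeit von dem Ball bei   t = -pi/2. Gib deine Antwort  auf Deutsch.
Um dies zu lösen, müssen wir 1 Ableitung unserer Gleichung für die Position x(t) = 4 - 8·cos(t) nehmen. Mit d/dt von x(t) finden wir v(t) = 8·sin(t). Aus der Gleichung für die Geschwindigkeit v(t) = 8·sin(t), setzen wir t = -pi/2 ein und erhalten v = -8.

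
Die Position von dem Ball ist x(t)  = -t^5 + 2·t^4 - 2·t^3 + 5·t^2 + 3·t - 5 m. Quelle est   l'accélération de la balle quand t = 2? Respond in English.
Starting from position x(t) = -t^5 + 2·t^4 - 2·t^3 + 5·t^2 + 3·t - 5, we take 2 derivatives. The derivative of position gives velocity: v(t) = -5·t^4 + 8·t^3 - 6·t^2 + 10·t + 3. Differentiating velocity, we get acceleration: a(t) = -20·t^3 + 24·t^2 - 12·t + 10. We have acceleration a(t) = -20·t^3 + 24·t^2 - 12·t + 10. Substituting t = 2: a(2) = -78.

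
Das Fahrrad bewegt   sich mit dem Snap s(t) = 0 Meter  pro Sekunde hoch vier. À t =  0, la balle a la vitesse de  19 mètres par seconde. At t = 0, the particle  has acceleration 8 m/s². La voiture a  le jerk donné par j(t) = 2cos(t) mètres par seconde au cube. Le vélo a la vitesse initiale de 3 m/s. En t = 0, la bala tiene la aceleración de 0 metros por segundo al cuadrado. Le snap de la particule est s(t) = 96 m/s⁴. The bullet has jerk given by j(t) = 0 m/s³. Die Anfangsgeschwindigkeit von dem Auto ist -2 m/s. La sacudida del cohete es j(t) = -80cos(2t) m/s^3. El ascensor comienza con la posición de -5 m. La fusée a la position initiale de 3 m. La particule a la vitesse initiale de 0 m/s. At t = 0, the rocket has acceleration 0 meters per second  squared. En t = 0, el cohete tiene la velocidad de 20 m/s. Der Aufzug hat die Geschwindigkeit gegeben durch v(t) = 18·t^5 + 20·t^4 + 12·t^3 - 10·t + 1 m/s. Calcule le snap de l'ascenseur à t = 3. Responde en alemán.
Ausgehend von der Geschwindigkeit v(t) = 18·t^5 + 20·t^4 + 12·t^3 - 10·t + 1, nehmen wir 3 Ableitungen. Durch Ableiten von der Geschwindigkeit erhalten wir die Beschleunigung: a(t) = 90·t^4 + 80·t^3 + 36·t^2 - 10. Durch Ableiten von der Beschleunigung erhalten wir den Ruck: j(t) = 360·t^3 + 240·t^2 + 72·t. Die Ableitung von dem Ruck ergibt den Snap: s(t) = 1080·t^2 + 480·t + 72. Aus der Gleichung für den Snap s(t) = 1080·t^2 + 480·t + 72, setzen wir t = 3 ein und erhalten s = 11232.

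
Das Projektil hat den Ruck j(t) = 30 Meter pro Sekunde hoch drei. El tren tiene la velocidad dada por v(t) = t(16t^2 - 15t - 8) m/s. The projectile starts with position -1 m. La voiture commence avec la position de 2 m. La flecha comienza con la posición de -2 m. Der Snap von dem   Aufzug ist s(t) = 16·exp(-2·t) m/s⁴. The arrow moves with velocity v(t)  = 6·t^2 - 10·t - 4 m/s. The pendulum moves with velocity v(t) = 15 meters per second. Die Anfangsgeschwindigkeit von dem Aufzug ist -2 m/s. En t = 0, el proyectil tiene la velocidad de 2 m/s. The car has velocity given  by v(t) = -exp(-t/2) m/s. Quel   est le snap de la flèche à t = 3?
En partant de la vitesse v(t) = 6·t^2 - 10·t - 4, nous prenons 3 dérivées. En dérivant la vitesse, nous obtenons l'accélération: a(t) = 12·t - 10. La dérivée de l'accélération donne le jerk: j(t) = 12. La dérivée du jerk donne le snap: s(t) = 0. En utilisant s(t) = 0 et en substituant t = 3, nous trouvons s = 0.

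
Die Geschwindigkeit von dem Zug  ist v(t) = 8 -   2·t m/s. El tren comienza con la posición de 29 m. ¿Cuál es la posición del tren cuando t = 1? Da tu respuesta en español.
Debemos encontrar la antiderivada de nuestra ecuación de la velocidad v(t) = 8 - 2·t 1 vez. Integrando la velocidad y usando la condición inicial x(0) = 29, obtenemos x(t) = -t^2 + 8·t + 29. De la ecuación de la posición x(t) = -t^2 + 8·t + 29, sustituimos t = 1 para obtener x = 36.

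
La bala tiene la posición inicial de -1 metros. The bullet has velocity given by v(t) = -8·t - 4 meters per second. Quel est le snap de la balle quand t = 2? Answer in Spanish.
Debemos derivar nuestra ecuación de la velocidad v(t) = -8·t - 4 3 veces. Tomando d/dt de v(t), encontramos a(t) = -8. Derivando la aceleración, obtenemos la sacudida: j(t) = 0. Tomando d/dt de j(t), encontramos s(t) = 0. Tenemos el snap s(t) = 0. Sustituyendo t = 2: s(2) = 0.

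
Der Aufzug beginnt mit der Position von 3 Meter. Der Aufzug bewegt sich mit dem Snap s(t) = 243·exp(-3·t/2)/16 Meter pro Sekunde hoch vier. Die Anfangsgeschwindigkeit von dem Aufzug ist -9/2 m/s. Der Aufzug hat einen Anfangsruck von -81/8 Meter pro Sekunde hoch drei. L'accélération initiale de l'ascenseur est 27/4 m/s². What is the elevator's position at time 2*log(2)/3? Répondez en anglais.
Starting from snap s(t) = 243·exp(-3·t/2)/16, we take 4 integrals. Finding the antiderivative of s(t) and using j(0) = -81/8: j(t) = -81·exp(-3·t/2)/8. The antiderivative of jerk is acceleration. Using a(0) = 27/4, we get a(t) = 27·exp(-3·t/2)/4. The integral of acceleration, with v(0) = -9/2, gives velocity: v(t) = -9·exp(-3·t/2)/2. The integral of velocity is position. Using x(0) = 3, we get x(t) = 3·exp(-3·t/2). Using x(t) = 3·exp(-3·t/2) and substituting t = 2*log(2)/3, we find x = 3/2.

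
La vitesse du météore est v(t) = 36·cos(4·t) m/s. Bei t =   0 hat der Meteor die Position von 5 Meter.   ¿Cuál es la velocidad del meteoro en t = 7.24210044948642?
Tenemos la velocidad v(t) = 36·cos(4·t). Sustituyendo t = 7.24210044948642: v(7.24210044948642) = -27.6714094076808.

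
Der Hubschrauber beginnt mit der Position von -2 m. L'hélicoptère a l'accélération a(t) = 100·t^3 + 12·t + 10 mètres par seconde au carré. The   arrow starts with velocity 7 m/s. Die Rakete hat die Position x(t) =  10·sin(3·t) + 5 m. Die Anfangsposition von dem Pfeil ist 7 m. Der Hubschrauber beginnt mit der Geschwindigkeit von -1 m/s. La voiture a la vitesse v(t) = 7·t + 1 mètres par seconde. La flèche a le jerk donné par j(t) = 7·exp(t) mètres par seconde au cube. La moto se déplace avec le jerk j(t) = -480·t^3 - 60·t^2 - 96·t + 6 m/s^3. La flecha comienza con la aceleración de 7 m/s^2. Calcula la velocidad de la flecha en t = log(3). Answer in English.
We must find the integral of our jerk equation j(t) = 7·exp(t) 2 times. The antiderivative of jerk, with a(0) = 7, gives acceleration: a(t) = 7·exp(t). The integral of acceleration, with v(0) = 7, gives velocity: v(t) = 7·exp(t). Using v(t) = 7·exp(t) and substituting t = log(3), we find v = 21.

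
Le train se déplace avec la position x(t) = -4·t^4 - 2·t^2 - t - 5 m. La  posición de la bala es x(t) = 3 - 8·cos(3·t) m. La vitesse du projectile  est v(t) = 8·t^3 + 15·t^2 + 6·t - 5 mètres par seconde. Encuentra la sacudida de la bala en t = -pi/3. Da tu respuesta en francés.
Nous devons dériver notre équation de la position x(t) = 3 - 8·cos(3·t) 3 fois. En dérivant la position, nous obtenons la vitesse: v(t) = 24·sin(3·t). En dérivant la vitesse, nous obtenons l'accélération: a(t) = 72·cos(3·t). En prenant d/dt de a(t), nous trouvons j(t) = -216·sin(3·t). En utilisant j(t) = -216·sin(3·t) et en substituant t = -pi/3, nous trouvons j = 0.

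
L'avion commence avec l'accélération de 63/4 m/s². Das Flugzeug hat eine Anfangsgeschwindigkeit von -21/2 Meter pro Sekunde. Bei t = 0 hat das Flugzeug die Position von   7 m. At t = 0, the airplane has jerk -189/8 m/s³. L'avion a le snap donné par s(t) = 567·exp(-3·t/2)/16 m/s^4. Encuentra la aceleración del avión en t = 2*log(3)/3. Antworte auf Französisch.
Nous devons intégrer notre équation du snap s(t) = 567·exp(-3·t/2)/16 2 fois. L'intégrale du snap, avec j(0) = -189/8, donne le jerk: j(t) = -189·exp(-3·t/2)/8. L'intégrale du jerk est l'accélération. En utilisant a(0) = 63/4, nous obtenons a(t) = 63·exp(-3·t/2)/4. En utilisant a(t) = 63·exp(-3·t/2)/4 et en substituant t = 2*log(3)/3, nous trouvons a = 21/4.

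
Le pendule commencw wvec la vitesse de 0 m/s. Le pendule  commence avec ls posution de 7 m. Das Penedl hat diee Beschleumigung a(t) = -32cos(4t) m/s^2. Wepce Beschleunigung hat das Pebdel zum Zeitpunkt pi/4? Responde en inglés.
Using a(t) = -32·cos(4·t) and substituting t = pi/4, we find a = 32.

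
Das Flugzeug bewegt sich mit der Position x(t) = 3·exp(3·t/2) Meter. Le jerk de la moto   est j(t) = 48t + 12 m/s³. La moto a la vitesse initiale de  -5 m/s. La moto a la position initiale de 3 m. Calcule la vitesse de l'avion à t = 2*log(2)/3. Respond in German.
Um dies zu lösen, müssen wir 1 Ableitung unserer Gleichung für die Position x(t) = 3·exp(3·t/2) nehmen. Mit d/dt von x(t) finden wir v(t) = 9·exp(3·t/2)/2. Aus der Gleichung für die Geschwindigkeit v(t) = 9·exp(3·t/2)/2, setzen wir t = 2*log(2)/3 ein und erhalten v = 9.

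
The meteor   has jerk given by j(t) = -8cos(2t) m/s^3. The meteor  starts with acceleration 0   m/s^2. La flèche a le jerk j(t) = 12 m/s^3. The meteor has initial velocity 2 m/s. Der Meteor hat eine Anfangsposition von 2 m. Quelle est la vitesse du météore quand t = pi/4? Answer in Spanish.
Para resolver esto, necesitamos tomar 2 antiderivadas de nuestra ecuación de la sacudida j(t) = -8·cos(2·t). Integrando la sacudida y usando la condición inicial a(0) = 0, obtenemos a(t) = -4·sin(2·t). La integral de la aceleración es la velocidad. Usando v(0) = 2, obtenemos v(t) = 2·cos(2·t). De la ecuación de la velocidad v(t) = 2·cos(2·t), sustituimos t = pi/4 para obtener v = 0.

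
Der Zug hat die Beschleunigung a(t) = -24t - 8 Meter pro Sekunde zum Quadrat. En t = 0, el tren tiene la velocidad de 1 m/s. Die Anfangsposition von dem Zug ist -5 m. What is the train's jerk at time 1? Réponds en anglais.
To solve this, we need to take 1 derivative of our acceleration equation a(t) = -24·t - 8. Differentiating acceleration, we get jerk: j(t) = -24. We have jerk j(t) = -24. Substituting t = 1: j(1) = -24.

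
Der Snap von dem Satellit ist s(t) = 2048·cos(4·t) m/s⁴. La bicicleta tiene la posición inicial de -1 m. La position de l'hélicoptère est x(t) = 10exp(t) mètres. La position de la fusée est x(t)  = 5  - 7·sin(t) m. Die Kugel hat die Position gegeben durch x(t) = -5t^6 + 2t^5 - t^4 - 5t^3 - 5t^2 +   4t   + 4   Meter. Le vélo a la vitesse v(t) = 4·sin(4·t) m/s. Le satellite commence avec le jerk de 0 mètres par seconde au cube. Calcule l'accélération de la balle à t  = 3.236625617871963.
Pour résoudre ceci, nous devons prendre 2 dérivées de notre équation de la position x(t) = -5·t^6 + 2·t^5 - t^4 - 5·t^3 - 5·t^2 + 4·t + 4. La dérivée de la position donne la vitesse: v(t) = -30·t^5 + 10·t^4 - 4·t^3 - 15·t^2 - 10·t + 4. La dérivée de la vitesse donne l'accélération: a(t) = -150·t^4 + 40·t^3 - 12·t^2 - 30·t - 10. Nous avons l'accélération a(t) = -150·t^4 + 40·t^3 - 12·t^2 - 30·t - 10. En substituant t = 3.236625617871963: a(3.236625617871963) = -15337.7512996109.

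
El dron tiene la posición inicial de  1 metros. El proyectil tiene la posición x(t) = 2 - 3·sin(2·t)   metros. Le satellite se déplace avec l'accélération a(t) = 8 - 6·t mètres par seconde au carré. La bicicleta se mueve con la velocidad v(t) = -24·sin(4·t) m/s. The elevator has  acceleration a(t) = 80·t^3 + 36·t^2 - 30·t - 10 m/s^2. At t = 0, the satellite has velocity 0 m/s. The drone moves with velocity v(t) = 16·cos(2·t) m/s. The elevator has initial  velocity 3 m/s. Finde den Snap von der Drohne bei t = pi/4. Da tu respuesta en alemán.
Um dies zu lösen, müssen wir 3 Ableitungen unserer Gleichung für die Geschwindigkeit v(t) = 16·cos(2·t) nehmen. Die Ableitung von der Geschwindigkeit ergibt die Beschleunigung: a(t) = -32·sin(2·t). Durch Ableiten von der Beschleunigung erhalten wir den Ruck: j(t) = -64·cos(2·t). Durch Ableiten von dem Ruck erhalten wir den Snap: s(t) = 128·sin(2·t). Aus der Gleichung für den Snap s(t) = 128·sin(2·t), setzen wir t = pi/4 ein und erhalten s = 128.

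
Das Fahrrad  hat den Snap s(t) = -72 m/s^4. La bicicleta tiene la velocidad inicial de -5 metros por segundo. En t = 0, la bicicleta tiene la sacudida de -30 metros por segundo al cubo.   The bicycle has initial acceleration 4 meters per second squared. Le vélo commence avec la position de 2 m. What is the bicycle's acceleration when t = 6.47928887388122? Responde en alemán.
Wir müssen unsere Gleichung für den Snap s(t) = -72 2-mal integrieren. Das Integral von dem Snap, mit j(0) = -30, ergibt den Ruck: j(t) = -72·t - 30. Das Integral von dem Ruck, mit a(0) = 4, ergibt die Beschleunigung: a(t) = -36·t^2 - 30·t + 4. Wir haben die Beschleunigung a(t) = -36·t^2 - 30·t + 4. Durch Einsetzen von t = 6.47928887388122: a(6.47928887388122) = -1701.70130141967.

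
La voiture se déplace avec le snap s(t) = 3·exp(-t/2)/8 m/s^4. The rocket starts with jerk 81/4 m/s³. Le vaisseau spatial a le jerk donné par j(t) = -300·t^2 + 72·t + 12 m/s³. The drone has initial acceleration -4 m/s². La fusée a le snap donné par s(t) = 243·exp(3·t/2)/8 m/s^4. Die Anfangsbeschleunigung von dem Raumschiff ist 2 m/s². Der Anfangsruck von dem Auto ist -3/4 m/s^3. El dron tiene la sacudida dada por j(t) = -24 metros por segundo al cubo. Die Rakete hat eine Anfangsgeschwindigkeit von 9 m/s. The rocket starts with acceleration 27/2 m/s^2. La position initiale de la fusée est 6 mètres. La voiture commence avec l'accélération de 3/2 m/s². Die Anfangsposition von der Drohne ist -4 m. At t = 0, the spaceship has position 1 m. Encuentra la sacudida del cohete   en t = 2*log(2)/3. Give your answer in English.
Starting from snap s(t) = 243·exp(3·t/2)/8, we take 1 integral. Finding the antiderivative of s(t) and using j(0) = 81/4: j(t) = 81·exp(3·t/2)/4. Using j(t) = 81·exp(3·t/2)/4 and substituting t = 2*log(2)/3, we find j = 81/2.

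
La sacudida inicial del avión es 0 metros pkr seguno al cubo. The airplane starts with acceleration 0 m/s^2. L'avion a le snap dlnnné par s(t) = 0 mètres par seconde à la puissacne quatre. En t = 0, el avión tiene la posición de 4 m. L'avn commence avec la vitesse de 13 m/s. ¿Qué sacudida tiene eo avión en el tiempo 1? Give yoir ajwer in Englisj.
We need to integrate our snap equation s(t) = 0 1 time. The integral of snap is jerk. Using j(0) = 0, we get j(t) = 0. We have jerk j(t) = 0. Substituting t = 1: j(1) = 0.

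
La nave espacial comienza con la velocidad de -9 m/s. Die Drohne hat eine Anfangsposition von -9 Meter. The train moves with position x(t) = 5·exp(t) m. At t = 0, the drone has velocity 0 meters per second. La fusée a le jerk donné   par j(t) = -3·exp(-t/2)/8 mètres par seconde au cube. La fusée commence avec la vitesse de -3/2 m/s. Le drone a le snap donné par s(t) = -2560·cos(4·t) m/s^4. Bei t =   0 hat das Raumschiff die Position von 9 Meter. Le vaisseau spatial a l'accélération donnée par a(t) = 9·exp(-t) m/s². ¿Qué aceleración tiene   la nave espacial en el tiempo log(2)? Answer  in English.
Using a(t) = 9·exp(-t) and substituting t = log(2), we find a = 9/2.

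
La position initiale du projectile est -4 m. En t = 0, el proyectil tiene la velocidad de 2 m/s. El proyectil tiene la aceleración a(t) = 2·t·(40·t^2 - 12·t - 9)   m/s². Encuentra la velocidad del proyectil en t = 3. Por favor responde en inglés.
To solve this, we need to take 1 integral of our acceleration equation a(t) = 2·t·(40·t^2 - 12·t - 9). The antiderivative of acceleration is velocity. Using v(0) = 2, we get v(t) = 20·t^4 - 8·t^3 - 9·t^2 + 2. From the given velocity equation v(t) = 20·t^4 - 8·t^3 - 9·t^2 + 2, we substitute t = 3 to get v = 1325.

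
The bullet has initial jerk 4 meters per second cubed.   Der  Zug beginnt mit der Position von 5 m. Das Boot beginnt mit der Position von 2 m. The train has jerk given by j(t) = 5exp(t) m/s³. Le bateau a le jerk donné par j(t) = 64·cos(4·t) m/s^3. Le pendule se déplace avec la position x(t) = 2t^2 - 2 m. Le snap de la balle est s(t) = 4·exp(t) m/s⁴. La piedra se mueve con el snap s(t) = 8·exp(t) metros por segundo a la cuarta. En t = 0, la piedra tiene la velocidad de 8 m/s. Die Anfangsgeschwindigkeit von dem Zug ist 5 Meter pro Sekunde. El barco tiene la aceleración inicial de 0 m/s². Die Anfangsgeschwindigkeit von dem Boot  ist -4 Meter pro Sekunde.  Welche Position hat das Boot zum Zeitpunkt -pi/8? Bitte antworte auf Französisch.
En partant du jerk j(t) = 64·cos(4·t), nous prenons 3 primitives. En intégrant le jerk et en utilisant la condition initiale a(0) = 0, nous obtenons a(t) = 16·sin(4·t). L'intégrale de l'accélération, avec v(0) = -4, donne la vitesse: v(t) = -4·cos(4·t). En intégrant la vitesse et en utilisant la condition initiale x(0) = 2, nous obtenons x(t) = 2 - sin(4·t). En utilisant x(t) = 2 - sin(4·t) et en substituant t = -pi/8, nous trouvons x = 3.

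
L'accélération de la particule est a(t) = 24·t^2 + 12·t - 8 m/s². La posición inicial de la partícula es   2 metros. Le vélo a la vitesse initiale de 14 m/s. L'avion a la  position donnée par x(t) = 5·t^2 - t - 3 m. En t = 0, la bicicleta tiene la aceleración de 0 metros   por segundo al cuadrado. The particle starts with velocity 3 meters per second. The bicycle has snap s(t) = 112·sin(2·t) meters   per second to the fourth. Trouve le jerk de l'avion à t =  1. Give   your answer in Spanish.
Partiendo de la posición x(t) = 5·t^2 - t - 3, tomamos 3 derivadas. Tomando d/dt de x(t), encontramos v(t) = 10·t - 1. La derivada de la velocidad da la aceleración: a(t) = 10. Tomando d/dt de a(t), encontramos j(t) = 0. Tenemos la sacudida j(t) = 0. Sustituyendo t = 1: j(1) = 0.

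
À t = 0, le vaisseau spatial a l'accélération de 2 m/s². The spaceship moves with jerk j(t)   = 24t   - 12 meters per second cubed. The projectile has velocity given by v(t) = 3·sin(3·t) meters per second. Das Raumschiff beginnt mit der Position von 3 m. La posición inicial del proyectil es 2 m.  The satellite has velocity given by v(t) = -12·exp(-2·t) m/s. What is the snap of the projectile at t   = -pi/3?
We must differentiate our velocity equation v(t) = 3·sin(3·t) 3 times. Differentiating velocity, we get acceleration: a(t) = 9·cos(3·t). Differentiating acceleration, we get jerk: j(t) = -27·sin(3·t). Differentiating jerk, we get snap: s(t) = -81·cos(3·t). From the given snap equation s(t) = -81·cos(3·t), we substitute t = -pi/3 to get s = 81.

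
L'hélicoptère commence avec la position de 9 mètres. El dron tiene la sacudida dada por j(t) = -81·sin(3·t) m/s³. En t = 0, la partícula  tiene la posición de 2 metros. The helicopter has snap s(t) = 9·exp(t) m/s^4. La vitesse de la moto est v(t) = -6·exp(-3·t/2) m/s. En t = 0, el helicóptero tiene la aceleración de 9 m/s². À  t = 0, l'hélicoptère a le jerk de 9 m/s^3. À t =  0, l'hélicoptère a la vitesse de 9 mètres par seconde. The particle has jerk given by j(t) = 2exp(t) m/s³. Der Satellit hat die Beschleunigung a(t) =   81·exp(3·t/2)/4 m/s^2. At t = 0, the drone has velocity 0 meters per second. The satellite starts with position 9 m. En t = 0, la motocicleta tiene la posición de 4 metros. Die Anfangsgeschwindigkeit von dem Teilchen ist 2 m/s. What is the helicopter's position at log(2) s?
To find the answer, we compute 4 antiderivatives of s(t) = 9·exp(t). Taking ∫s(t)dt and applying j(0) = 9, we find j(t) = 9·exp(t). Finding the integral of j(t) and using a(0) = 9: a(t) = 9·exp(t). The integral of acceleration is velocity. Using v(0) = 9, we get v(t) = 9·exp(t). The antiderivative of velocity, with x(0) = 9, gives position: x(t) = 9·exp(t). Using x(t) = 9·exp(t) and substituting t = log(2), we find x = 18.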